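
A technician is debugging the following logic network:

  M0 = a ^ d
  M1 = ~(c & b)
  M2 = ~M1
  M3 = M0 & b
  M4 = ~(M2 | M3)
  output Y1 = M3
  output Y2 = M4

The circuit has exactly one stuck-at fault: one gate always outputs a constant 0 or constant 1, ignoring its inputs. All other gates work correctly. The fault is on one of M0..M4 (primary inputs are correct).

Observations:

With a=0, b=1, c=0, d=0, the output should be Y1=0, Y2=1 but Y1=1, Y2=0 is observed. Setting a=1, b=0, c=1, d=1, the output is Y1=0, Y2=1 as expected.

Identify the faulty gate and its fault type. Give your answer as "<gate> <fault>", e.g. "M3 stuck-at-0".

M0 stuck-at-1

Fault-free values for test 1 (a=0, b=1, c=0, d=0): M0=0, M1=1, M2=0, M3=0, M4=1, giving Y1=0, Y2=1. Observed Y1=1, Y2=0.
Test 1: faults giving observed Y1=1, Y2=0 are {M0 stuck-at-1, M3 stuck-at-1}.
Test 2 (a=1, b=0, c=1, d=1): fault-free M0=0, M1=1, M2=0, M3=0, M4=1 → Y1=0, Y2=1; observed Y1=0, Y2=1. Eliminates M3 stuck-at-1.
Only M0 stuck-at-1 is consistent with every test.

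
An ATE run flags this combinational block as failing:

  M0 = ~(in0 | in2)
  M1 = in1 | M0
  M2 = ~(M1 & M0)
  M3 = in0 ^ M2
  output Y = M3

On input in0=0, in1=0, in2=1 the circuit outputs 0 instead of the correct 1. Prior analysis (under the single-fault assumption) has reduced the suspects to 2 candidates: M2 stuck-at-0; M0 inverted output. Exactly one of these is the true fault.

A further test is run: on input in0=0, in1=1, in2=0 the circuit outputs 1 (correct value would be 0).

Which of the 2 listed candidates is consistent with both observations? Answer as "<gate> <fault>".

M0 inverted output

Evaluate each candidate on input in0=0, in1=1, in2=0:
  M2 stuck-at-0: M0=1, M1=1, M2=0 [stuck-at-0], M3=0 → 0 — eliminated
  M0 inverted output: M0=0 [inverted output], M1=1, M2=1, M3=1 → 1 — matches
Only M0 inverted output reproduces the observed 1.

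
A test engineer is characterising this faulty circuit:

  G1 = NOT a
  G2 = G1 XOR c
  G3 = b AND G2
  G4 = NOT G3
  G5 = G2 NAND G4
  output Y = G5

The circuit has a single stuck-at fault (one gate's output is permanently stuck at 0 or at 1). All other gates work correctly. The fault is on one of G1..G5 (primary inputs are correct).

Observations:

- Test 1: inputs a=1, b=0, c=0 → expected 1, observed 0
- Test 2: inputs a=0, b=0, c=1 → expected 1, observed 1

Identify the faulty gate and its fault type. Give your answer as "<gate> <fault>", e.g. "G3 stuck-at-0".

G1 stuck-at-1

Fault-free values for test 1 (a=1, b=0, c=0): G1=0, G2=0, G3=0, G4=1, G5=1, giving Y=1. Observed 0.
Test 1: faults giving observed 0 are {G1 stuck-at-1, G2 stuck-at-1, G5 stuck-at-0}.
Test 2 (a=0, b=0, c=1): fault-free G1=1, G2=0, G3=0, G4=1, G5=1 → 1; observed 1. Eliminates G2 stuck-at-1, G5 stuck-at-0.
Only G1 stuck-at-1 is consistent with every test.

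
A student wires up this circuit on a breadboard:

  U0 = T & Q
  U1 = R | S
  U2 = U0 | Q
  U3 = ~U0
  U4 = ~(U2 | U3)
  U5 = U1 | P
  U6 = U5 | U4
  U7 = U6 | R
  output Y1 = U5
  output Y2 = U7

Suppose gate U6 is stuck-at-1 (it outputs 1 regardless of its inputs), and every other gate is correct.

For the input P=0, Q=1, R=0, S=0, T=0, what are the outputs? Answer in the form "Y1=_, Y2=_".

Propagate with U6 forced: U0=0, U1=0, U2=1, U3=1, U4=0, U5=0, U6=1 [stuck-at-1], U7=1.
So the outputs are Y1=0, Y2=1. (Without the fault they would be Y1=0, Y2=0.)

Y1=0, Y2=1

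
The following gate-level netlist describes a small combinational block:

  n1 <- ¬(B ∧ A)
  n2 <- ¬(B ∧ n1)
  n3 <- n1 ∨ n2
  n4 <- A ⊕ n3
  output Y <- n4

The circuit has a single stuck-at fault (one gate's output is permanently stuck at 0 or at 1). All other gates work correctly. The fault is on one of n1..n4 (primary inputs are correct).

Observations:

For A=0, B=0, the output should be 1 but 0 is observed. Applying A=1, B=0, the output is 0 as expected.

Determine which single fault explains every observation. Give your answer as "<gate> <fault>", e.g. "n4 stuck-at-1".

Fault-free values for test 1 (A=0, B=0): n1=1, n2=1, n3=1, n4=1, giving Y=1. Observed 0.
Test 1: faults giving observed 0 are {n3 stuck-at-0, n4 stuck-at-0}.
Test 2 (A=1, B=0): fault-free n1=1, n2=1, n3=1, n4=0 → 0; observed 0. Eliminates n3 stuck-at-0.
Only n4 stuck-at-0 is consistent with every test.

n4 stuck-at-0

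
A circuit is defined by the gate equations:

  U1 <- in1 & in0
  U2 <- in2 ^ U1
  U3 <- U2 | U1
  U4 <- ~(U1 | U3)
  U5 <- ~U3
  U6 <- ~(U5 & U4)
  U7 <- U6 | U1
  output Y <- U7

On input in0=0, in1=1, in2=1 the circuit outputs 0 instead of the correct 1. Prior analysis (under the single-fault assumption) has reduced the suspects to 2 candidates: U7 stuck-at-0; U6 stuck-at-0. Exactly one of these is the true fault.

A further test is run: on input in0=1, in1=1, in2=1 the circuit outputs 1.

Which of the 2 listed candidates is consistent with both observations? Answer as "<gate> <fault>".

Evaluate each candidate on input in0=1, in1=1, in2=1:
  U7 stuck-at-0: U1=1, U2=0, U3=1, U4=0, U5=0, U6=1, U7=0 [stuck-at-0] → 0 — eliminated
  U6 stuck-at-0: U1=1, U2=0, U3=1, U4=0, U5=0, U6=0 [stuck-at-0], U7=1 → 1 — matches
Only U6 stuck-at-0 reproduces the observed 1.

U6 stuck-at-0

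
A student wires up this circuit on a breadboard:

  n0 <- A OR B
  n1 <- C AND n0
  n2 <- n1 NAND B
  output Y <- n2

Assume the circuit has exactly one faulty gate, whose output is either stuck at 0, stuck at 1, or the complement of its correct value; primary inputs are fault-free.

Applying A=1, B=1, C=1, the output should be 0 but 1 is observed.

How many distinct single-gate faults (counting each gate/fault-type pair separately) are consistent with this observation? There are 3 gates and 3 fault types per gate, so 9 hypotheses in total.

Fault-free: n0=1, n1=1, n2=0 → 0. Observed 1.
  n0 stuck-at-0: output 1 ✓
  n0 stuck-at-1: output 0 ✗
  n0 inverted output: output 1 ✓
  n1 stuck-at-0: output 1 ✓
  n1 stuck-at-1: output 0 ✗
  n1 inverted output: output 1 ✓
  n2 stuck-at-0: output 0 ✗
  n2 stuck-at-1: output 1 ✓
  n2 inverted output: output 1 ✓
Consistent faults: {n0 stuck-at-0, n0 inverted output, n1 stuck-at-0, n1 inverted output, n2 stuck-at-1, n2 inverted output} — 6 in all.

6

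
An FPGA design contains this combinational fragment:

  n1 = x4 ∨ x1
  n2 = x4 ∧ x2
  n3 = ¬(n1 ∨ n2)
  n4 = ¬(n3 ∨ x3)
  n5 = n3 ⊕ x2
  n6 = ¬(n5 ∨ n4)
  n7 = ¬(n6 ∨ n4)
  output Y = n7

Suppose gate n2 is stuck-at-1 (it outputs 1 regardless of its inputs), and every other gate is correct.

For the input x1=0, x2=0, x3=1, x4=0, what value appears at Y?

0

Propagate with n2 forced: n1=0, n2=1 [stuck-at-1], n3=0, n4=0, n5=0, n6=1, n7=0.
So Y = 0. (Without the fault it would be 1.)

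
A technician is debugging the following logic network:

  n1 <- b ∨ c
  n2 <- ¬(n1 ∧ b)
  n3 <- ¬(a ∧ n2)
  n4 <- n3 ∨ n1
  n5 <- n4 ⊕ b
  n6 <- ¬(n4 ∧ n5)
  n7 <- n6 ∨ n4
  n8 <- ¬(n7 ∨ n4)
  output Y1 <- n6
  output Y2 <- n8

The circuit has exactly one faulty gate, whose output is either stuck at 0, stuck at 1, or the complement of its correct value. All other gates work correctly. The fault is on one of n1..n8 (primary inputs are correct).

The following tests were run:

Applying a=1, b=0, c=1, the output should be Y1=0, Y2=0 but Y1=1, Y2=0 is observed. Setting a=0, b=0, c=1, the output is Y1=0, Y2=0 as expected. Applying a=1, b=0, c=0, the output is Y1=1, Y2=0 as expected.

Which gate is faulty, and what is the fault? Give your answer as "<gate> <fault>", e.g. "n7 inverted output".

n1 stuck-at-0

Fault-free values for test 1 (a=1, b=0, c=1): n1=1, n2=1, n3=0, n4=1, n5=1, n6=0, n7=1, n8=0, giving Y1=0, Y2=0. Observed Y1=1, Y2=0.
Test 1: faults giving observed Y1=1, Y2=0 are {n1 stuck-at-0, n1 inverted output, n4 stuck-at-0, n4 inverted output, n5 stuck-at-0, n5 inverted output, n6 stuck-at-1, n6 inverted output}.
Test 2 (a=0, b=0, c=1): fault-free n1=1, n2=1, n3=1, n4=1, n5=1, n6=0, n7=1, n8=0 → Y1=0, Y2=0; observed Y1=0, Y2=0. Eliminates n4 stuck-at-0, n4 inverted output, n5 stuck-at-0, n5 inverted output, n6 stuck-at-1, n6 inverted output.
Test 3 (a=1, b=0, c=0): fault-free n1=0, n2=1, n3=0, n4=0, n5=0, n6=1, n7=1, n8=0 → Y1=1, Y2=0; observed Y1=1, Y2=0. Eliminates n1 inverted output.
Only n1 stuck-at-0 is consistent with every test.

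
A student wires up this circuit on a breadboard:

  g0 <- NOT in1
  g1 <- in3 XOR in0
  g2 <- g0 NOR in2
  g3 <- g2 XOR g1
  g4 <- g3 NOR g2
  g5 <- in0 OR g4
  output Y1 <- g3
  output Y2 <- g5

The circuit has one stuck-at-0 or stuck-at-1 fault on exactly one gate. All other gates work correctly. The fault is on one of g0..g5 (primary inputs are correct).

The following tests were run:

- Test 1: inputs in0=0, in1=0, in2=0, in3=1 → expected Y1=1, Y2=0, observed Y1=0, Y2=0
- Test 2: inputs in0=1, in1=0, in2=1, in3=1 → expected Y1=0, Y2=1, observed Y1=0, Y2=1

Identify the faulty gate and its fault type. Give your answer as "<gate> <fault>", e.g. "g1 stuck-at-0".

Fault-free values for test 1 (in0=0, in1=0, in2=0, in3=1): g0=1, g1=1, g2=0, g3=1, g4=0, g5=0, giving Y1=1, Y2=0. Observed Y1=0, Y2=0.
Test 1: faults giving observed Y1=0, Y2=0 are {g0 stuck-at-0, g2 stuck-at-1}.
Test 2 (in0=1, in1=0, in2=1, in3=1): fault-free g0=1, g1=0, g2=0, g3=0, g4=1, g5=1 → Y1=0, Y2=1; observed Y1=0, Y2=1. Eliminates g2 stuck-at-1.
Only g0 stuck-at-0 is consistent with every test.

g0 stuck-at-0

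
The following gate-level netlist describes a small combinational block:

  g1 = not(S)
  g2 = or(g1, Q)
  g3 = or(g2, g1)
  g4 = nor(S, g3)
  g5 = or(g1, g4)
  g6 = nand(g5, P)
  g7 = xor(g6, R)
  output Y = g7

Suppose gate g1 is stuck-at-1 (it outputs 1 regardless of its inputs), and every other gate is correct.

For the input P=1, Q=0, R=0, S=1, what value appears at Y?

Propagate with g1 forced: g1=1 [stuck-at-1], g2=1, g3=1, g4=0, g5=1, g6=0, g7=0.
So Y = 0. (Without the fault it would be 1.)

0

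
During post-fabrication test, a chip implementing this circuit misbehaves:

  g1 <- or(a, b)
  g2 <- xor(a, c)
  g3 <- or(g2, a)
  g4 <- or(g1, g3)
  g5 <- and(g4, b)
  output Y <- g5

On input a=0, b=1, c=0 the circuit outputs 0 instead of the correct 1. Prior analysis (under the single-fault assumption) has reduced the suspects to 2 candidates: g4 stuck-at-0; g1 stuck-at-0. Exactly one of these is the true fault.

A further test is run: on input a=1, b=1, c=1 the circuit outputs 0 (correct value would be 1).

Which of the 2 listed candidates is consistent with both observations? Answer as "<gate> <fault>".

Evaluate each candidate on input a=1, b=1, c=1:
  g4 stuck-at-0: g1=1, g2=0, g3=1, g4=0 [stuck-at-0], g5=0 → 0 — matches
  g1 stuck-at-0: g1=0 [stuck-at-0], g2=0, g3=1, g4=1, g5=1 → 1 — eliminated
Only g4 stuck-at-0 reproduces the observed 0.

g4 stuck-at-0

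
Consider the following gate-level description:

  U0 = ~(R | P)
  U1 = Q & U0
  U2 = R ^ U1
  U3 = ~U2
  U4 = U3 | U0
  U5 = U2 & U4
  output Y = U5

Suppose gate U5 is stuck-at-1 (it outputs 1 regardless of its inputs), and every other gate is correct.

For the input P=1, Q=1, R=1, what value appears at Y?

Propagate with U5 forced: U0=0, U1=0, U2=1, U3=0, U4=0, U5=1 [stuck-at-1].
So Y = 1. (Without the fault it would be 0.)

1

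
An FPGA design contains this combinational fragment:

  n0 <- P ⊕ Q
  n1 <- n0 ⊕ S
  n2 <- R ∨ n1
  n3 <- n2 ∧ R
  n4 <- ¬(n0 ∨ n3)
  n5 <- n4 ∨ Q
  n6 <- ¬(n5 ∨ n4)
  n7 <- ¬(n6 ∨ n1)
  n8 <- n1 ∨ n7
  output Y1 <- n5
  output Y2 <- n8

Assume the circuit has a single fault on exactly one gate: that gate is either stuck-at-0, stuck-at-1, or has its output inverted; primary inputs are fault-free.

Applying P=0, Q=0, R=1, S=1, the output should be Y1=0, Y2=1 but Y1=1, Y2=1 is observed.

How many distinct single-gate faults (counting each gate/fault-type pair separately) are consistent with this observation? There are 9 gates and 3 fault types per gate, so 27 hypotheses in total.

8

Fault-free: n0=0, n1=1, n2=1, n3=1, n4=0, n5=0, n6=1, n7=0, n8=1 → Y1=0, Y2=1. Observed Y1=1, Y2=1.
  n0: none of the 3 fault types match ✗
  n1: none of the 3 fault types match ✗
  n2: stuck-at-0, inverted output ✓; others ✗
  n3: stuck-at-0, inverted output ✓; others ✗
  n4: stuck-at-1, inverted output ✓; others ✗
  n5: stuck-at-1, inverted output ✓; others ✗
  n6: none of the 3 fault types match ✗
  n7: none of the 3 fault types match ✗
  n8: none of the 3 fault types match ✗
Consistent faults: {n2 stuck-at-0, n2 inverted output, n3 stuck-at-0, n3 inverted output, n4 stuck-at-1, n4 inverted output, n5 stuck-at-1, n5 inverted output} — 8 in all.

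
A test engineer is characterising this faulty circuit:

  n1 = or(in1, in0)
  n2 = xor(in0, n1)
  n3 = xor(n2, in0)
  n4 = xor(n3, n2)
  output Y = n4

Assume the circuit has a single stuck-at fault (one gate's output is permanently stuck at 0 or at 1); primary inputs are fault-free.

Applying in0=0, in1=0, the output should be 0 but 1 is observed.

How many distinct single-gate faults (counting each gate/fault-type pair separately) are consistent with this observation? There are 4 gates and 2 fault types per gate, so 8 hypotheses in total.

2

Fault-free: n1=0, n2=0, n3=0, n4=0 → 0. Observed 1.
  n1 stuck-at-0: output 0 ✗
  n1 stuck-at-1: output 0 ✗
  n2 stuck-at-0: output 0 ✗
  n2 stuck-at-1: output 0 ✗
  n3 stuck-at-0: output 0 ✗
  n3 stuck-at-1: output 1 ✓
  n4 stuck-at-0: output 0 ✗
  n4 stuck-at-1: output 1 ✓
Consistent faults: {n3 stuck-at-1, n4 stuck-at-1} — 2 in all.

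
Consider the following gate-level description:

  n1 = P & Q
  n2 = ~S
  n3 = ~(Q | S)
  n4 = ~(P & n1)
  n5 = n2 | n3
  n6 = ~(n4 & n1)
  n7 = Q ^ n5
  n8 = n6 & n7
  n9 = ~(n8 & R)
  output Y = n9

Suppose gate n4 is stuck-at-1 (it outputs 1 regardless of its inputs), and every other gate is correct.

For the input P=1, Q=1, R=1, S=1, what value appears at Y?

1

Propagate with n4 forced: n1=1, n2=0, n3=0, n4=1 [stuck-at-1], n5=0, n6=0, n7=1, n8=0, n9=1.
So Y = 1. (Without the fault it would be 0.)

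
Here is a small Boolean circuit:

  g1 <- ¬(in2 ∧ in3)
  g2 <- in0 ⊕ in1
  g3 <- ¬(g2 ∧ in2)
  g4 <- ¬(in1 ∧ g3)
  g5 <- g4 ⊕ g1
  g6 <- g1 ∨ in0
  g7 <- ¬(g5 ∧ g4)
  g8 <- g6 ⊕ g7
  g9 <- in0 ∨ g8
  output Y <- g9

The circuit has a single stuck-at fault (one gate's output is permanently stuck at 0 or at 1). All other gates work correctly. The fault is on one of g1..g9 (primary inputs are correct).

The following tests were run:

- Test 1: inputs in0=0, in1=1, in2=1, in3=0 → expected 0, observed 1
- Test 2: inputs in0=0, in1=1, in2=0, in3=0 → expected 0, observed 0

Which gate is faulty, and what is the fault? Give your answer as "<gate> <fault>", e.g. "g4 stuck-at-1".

Fault-free values for test 1 (in0=0, in1=1, in2=1, in3=0): g1=1, g2=1, g3=0, g4=1, g5=0, g6=1, g7=1, g8=0, g9=0, giving Y=0. Observed 1.
Test 1: faults giving observed 1 are {g5 stuck-at-1, g6 stuck-at-0, g7 stuck-at-0, g8 stuck-at-1, g9 stuck-at-1}.
Test 2 (in0=0, in1=1, in2=0, in3=0): fault-free g1=1, g2=1, g3=1, g4=0, g5=1, g6=1, g7=1, g8=0, g9=0 → 0; observed 0. Eliminates g6 stuck-at-0, g7 stuck-at-0, g8 stuck-at-1, g9 stuck-at-1.
Only g5 stuck-at-1 is consistent with every test.

g5 stuck-at-1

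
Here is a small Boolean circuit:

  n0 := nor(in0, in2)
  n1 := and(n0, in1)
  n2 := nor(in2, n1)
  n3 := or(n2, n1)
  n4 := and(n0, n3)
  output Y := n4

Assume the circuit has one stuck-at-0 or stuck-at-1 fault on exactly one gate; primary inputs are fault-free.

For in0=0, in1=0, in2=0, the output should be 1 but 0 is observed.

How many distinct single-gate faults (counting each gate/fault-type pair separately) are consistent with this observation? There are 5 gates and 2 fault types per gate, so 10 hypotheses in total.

4

Fault-free: n0=1, n1=0, n2=1, n3=1, n4=1 → 1. Observed 0.
  n0 stuck-at-0: output 0 ✓
  n0 stuck-at-1: output 1 ✗
  n1 stuck-at-0: output 1 ✗
  n1 stuck-at-1: output 1 ✗
  n2 stuck-at-0: output 0 ✓
  n2 stuck-at-1: output 1 ✗
  n3 stuck-at-0: output 0 ✓
  n3 stuck-at-1: output 1 ✗
  n4 stuck-at-0: output 0 ✓
  n4 stuck-at-1: output 1 ✗
Consistent faults: {n0 stuck-at-0, n2 stuck-at-0, n3 stuck-at-0, n4 stuck-at-0} — 4 in all.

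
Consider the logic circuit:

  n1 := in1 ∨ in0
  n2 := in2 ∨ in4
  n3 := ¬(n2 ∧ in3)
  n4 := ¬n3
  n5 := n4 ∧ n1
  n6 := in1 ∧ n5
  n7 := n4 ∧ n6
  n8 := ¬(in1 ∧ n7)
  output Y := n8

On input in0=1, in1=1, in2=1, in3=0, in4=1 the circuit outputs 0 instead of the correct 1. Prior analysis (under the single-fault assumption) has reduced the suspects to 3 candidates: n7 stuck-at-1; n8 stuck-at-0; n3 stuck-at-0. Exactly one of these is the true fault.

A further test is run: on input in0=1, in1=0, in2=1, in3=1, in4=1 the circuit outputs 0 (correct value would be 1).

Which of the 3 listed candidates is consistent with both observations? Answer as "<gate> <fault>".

n8 stuck-at-0

Evaluate each candidate on input in0=1, in1=0, in2=1, in3=1, in4=1:
  n7 stuck-at-1: n1=1, n2=1, n3=0, n4=1, n5=1, n6=0, n7=1 [stuck-at-1], n8=1 → 1 — eliminated
  n8 stuck-at-0: n1=1, n2=1, n3=0, n4=1, n5=1, n6=0, n7=0, n8=0 [stuck-at-0] → 0 — matches
  n3 stuck-at-0: n1=1, n2=1, n3=0 [stuck-at-0], n4=1, n5=1, n6=0, n7=0, n8=1 → 1 — eliminated
Only n8 stuck-at-0 reproduces the observed 0.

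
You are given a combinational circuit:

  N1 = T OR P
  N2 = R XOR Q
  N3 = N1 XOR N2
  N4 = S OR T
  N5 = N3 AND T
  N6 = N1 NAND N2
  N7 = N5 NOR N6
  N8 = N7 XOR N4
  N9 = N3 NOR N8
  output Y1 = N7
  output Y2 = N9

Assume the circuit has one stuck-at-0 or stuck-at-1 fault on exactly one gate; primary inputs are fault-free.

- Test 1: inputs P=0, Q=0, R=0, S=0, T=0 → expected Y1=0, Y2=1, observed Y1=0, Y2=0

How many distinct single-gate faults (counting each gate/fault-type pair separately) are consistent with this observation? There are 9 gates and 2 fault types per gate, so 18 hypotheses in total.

Fault-free: N1=0, N2=0, N3=0, N4=0, N5=0, N6=1, N7=0, N8=0, N9=1 → Y1=0, Y2=1. Observed Y1=0, Y2=0.
  N1: stuck-at-1 ✓; others ✗
  N2: stuck-at-1 ✓; others ✗
  N3: stuck-at-1 ✓; others ✗
  N4: stuck-at-1 ✓; others ✗
  N5: none of the 2 fault types match ✗
  N6: none of the 2 fault types match ✗
  N7: none of the 2 fault types match ✗
  N8: stuck-at-1 ✓; others ✗
  N9: stuck-at-0 ✓; others ✗
Consistent faults: {N1 stuck-at-1, N2 stuck-at-1, N3 stuck-at-1, N4 stuck-at-1, N8 stuck-at-1, N9 stuck-at-0} — 6 in all.

6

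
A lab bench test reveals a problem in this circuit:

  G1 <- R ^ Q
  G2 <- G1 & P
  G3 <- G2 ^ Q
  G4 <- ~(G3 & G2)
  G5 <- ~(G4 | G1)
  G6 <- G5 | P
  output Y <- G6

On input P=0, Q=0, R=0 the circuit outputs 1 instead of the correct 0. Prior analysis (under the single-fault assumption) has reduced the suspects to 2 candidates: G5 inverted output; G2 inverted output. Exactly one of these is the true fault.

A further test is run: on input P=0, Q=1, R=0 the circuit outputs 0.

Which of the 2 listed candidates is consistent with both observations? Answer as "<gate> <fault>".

G2 inverted output

Evaluate each candidate on input P=0, Q=1, R=0:
  G5 inverted output: G1=1, G2=0, G3=1, G4=1, G5=1 [inverted output], G6=1 → 1 — eliminated
  G2 inverted output: G1=1, G2=1 [inverted output], G3=0, G4=1, G5=0, G6=0 → 0 — matches
Only G2 inverted output reproduces the observed 0.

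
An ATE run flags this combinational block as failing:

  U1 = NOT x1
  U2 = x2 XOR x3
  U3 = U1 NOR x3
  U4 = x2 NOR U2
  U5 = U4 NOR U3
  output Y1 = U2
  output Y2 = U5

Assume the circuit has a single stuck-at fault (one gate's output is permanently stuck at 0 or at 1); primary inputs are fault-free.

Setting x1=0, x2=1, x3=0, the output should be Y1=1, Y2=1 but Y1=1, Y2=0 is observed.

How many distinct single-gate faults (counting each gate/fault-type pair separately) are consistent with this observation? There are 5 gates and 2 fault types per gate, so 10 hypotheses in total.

Fault-free: U1=1, U2=1, U3=0, U4=0, U5=1 → Y1=1, Y2=1. Observed Y1=1, Y2=0.
  U1 stuck-at-0: output Y1=1, Y2=0 ✓
  U1 stuck-at-1: output Y1=1, Y2=1 ✗
  U2 stuck-at-0: output Y1=0, Y2=1 ✗
  U2 stuck-at-1: output Y1=1, Y2=1 ✗
  U3 stuck-at-0: output Y1=1, Y2=1 ✗
  U3 stuck-at-1: output Y1=1, Y2=0 ✓
  U4 stuck-at-0: output Y1=1, Y2=1 ✗
  U4 stuck-at-1: output Y1=1, Y2=0 ✓
  U5 stuck-at-0: output Y1=1, Y2=0 ✓
  U5 stuck-at-1: output Y1=1, Y2=1 ✗
Consistent faults: {U1 stuck-at-0, U3 stuck-at-1, U4 stuck-at-1, U5 stuck-at-0} — 4 in all.

4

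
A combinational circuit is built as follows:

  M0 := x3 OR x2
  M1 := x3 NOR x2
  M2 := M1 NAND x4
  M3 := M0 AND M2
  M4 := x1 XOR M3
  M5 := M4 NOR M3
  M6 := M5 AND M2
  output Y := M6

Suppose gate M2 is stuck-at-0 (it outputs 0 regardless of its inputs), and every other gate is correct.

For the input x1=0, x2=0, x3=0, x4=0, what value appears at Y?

Propagate with M2 forced: M0=0, M1=1, M2=0 [stuck-at-0], M3=0, M4=0, M5=1, M6=0.
So Y = 0. (Without the fault it would be 1.)

0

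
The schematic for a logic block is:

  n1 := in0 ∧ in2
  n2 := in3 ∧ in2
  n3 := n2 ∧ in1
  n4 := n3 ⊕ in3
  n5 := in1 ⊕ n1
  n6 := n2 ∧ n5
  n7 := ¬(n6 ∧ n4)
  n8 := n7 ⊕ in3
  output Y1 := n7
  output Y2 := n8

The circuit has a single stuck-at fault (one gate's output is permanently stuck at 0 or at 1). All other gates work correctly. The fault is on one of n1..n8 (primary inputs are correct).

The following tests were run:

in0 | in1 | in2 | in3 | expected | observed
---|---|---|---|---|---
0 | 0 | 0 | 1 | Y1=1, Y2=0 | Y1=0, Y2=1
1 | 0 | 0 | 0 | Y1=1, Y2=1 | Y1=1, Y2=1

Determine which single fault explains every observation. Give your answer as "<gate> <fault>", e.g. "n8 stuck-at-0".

Fault-free values for test 1 (in0=0, in1=0, in2=0, in3=1): n1=0, n2=0, n3=0, n4=1, n5=0, n6=0, n7=1, n8=0, giving Y1=1, Y2=0. Observed Y1=0, Y2=1.
Test 1: faults giving observed Y1=0, Y2=1 are {n6 stuck-at-1, n7 stuck-at-0}.
Test 2 (in0=1, in1=0, in2=0, in3=0): fault-free n1=0, n2=0, n3=0, n4=0, n5=0, n6=0, n7=1, n8=1 → Y1=1, Y2=1; observed Y1=1, Y2=1. Eliminates n7 stuck-at-0.
Only n6 stuck-at-1 is consistent with every test.

n6 stuck-at-1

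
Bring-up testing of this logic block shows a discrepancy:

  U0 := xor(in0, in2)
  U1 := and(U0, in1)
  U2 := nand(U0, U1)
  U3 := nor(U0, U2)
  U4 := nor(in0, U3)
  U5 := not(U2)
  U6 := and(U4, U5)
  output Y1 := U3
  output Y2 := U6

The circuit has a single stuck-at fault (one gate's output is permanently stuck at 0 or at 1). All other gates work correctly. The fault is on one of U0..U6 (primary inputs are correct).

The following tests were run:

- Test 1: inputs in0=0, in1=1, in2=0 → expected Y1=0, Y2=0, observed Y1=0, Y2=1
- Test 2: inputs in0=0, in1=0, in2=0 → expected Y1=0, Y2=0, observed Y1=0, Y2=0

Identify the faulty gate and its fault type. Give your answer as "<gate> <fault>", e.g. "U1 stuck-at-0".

Fault-free values for test 1 (in0=0, in1=1, in2=0): U0=0, U1=0, U2=1, U3=0, U4=1, U5=0, U6=0, giving Y1=0, Y2=0. Observed Y1=0, Y2=1.
Test 1: faults giving observed Y1=0, Y2=1 are {U0 stuck-at-1, U5 stuck-at-1, U6 stuck-at-1}.
Test 2 (in0=0, in1=0, in2=0): fault-free U0=0, U1=0, U2=1, U3=0, U4=1, U5=0, U6=0 → Y1=0, Y2=0; observed Y1=0, Y2=0. Eliminates U5 stuck-at-1, U6 stuck-at-1.
Only U0 stuck-at-1 is consistent with every test.

U0 stuck-at-1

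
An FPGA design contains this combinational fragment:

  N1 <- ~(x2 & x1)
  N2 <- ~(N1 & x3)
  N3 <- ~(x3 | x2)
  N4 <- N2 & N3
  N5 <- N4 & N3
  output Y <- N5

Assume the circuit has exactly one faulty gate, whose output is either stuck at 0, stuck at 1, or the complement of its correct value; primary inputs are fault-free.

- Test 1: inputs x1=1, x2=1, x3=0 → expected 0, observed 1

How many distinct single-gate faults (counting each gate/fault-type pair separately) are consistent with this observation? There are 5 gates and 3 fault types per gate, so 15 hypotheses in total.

4

Fault-free: N1=0, N2=1, N3=0, N4=0, N5=0 → 0. Observed 1.
  N1: none of the 3 fault types match ✗
  N2: none of the 3 fault types match ✗
  N3: stuck-at-1, inverted output ✓; others ✗
  N4: none of the 3 fault types match ✗
  N5: stuck-at-1, inverted output ✓; others ✗
Consistent faults: {N3 stuck-at-1, N3 inverted output, N5 stuck-at-1, N5 inverted output} — 4 in all.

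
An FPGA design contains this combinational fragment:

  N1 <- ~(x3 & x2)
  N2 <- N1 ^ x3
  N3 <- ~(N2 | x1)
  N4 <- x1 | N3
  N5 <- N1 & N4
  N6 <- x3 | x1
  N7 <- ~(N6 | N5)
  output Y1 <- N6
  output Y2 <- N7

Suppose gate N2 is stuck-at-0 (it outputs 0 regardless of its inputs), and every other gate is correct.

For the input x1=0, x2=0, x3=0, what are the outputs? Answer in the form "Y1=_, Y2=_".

Propagate with N2 forced: N1=1, N2=0 [stuck-at-0], N3=1, N4=1, N5=1, N6=0, N7=0.
So the outputs are Y1=0, Y2=0. (Without the fault they would be Y1=0, Y2=1.)

Y1=0, Y2=0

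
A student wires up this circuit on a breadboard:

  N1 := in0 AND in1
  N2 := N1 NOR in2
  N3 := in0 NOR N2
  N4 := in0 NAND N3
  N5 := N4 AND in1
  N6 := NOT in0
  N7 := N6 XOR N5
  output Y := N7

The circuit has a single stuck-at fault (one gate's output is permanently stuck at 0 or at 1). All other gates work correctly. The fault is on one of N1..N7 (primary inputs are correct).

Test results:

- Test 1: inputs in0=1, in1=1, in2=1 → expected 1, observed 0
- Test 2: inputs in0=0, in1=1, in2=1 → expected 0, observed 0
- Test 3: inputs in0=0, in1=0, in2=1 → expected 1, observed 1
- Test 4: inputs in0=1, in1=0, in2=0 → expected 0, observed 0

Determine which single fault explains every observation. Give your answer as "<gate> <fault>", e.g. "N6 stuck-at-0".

N3 stuck-at-1

Fault-free values for test 1 (in0=1, in1=1, in2=1): N1=1, N2=0, N3=0, N4=1, N5=1, N6=0, N7=1, giving Y=1. Observed 0.
Test 1: faults giving observed 0 are {N3 stuck-at-1, N4 stuck-at-0, N5 stuck-at-0, N6 stuck-at-1, N7 stuck-at-0}.
Test 2 (in0=0, in1=1, in2=1): fault-free N1=0, N2=0, N3=1, N4=1, N5=1, N6=1, N7=0 → 0; observed 0. Eliminates N4 stuck-at-0, N5 stuck-at-0.
Test 3 (in0=0, in1=0, in2=1): fault-free N1=0, N2=0, N3=1, N4=1, N5=0, N6=1, N7=1 → 1; observed 1. Eliminates N7 stuck-at-0.
Test 4 (in0=1, in1=0, in2=0): fault-free N1=0, N2=1, N3=0, N4=1, N5=0, N6=0, N7=0 → 0; observed 0. Eliminates N6 stuck-at-1.
Only N3 stuck-at-1 is consistent with every test.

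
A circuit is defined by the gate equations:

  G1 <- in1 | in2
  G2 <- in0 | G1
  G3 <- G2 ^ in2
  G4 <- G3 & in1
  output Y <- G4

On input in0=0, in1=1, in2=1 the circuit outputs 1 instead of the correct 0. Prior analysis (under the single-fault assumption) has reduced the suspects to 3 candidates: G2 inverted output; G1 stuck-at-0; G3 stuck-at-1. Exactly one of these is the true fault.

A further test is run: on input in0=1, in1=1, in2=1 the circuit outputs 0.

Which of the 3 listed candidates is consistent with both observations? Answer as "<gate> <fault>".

G1 stuck-at-0

Evaluate each candidate on input in0=1, in1=1, in2=1:
  G2 inverted output: G1=1, G2=0 [inverted output], G3=1, G4=1 → 1 — eliminated
  G1 stuck-at-0: G1=0 [stuck-at-0], G2=1, G3=0, G4=0 → 0 — matches
  G3 stuck-at-1: G1=1, G2=1, G3=1 [stuck-at-1], G4=1 → 1 — eliminated
Only G1 stuck-at-0 reproduces the observed 0.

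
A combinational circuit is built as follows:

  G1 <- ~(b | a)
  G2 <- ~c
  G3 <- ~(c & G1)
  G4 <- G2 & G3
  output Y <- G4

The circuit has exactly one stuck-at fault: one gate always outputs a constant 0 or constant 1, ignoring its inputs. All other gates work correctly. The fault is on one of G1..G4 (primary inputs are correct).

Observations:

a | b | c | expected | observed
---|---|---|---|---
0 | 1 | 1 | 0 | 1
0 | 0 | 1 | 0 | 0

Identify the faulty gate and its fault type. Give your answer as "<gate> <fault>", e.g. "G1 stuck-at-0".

G2 stuck-at-1

Fault-free values for test 1 (a=0, b=1, c=1): G1=0, G2=0, G3=1, G4=0, giving Y=0. Observed 1.
Test 1: faults giving observed 1 are {G2 stuck-at-1, G4 stuck-at-1}.
Test 2 (a=0, b=0, c=1): fault-free G1=1, G2=0, G3=0, G4=0 → 0; observed 0. Eliminates G4 stuck-at-1.
Only G2 stuck-at-1 is consistent with every test.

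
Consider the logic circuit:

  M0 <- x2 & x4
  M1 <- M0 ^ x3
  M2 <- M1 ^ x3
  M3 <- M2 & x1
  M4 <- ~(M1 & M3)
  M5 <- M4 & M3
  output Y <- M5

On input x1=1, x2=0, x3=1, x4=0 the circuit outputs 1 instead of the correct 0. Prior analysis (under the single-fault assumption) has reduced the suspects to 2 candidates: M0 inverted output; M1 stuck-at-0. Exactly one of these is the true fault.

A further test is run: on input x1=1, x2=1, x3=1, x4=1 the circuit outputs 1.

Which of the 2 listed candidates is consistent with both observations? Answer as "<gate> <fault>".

Evaluate each candidate on input x1=1, x2=1, x3=1, x4=1:
  M0 inverted output: M0=0 [inverted output], M1=1, M2=0, M3=0, M4=1, M5=0 → 0 — eliminated
  M1 stuck-at-0: M0=1, M1=0 [stuck-at-0], M2=1, M3=1, M4=1, M5=1 → 1 — matches
Only M1 stuck-at-0 reproduces the observed 1.

M1 stuck-at-0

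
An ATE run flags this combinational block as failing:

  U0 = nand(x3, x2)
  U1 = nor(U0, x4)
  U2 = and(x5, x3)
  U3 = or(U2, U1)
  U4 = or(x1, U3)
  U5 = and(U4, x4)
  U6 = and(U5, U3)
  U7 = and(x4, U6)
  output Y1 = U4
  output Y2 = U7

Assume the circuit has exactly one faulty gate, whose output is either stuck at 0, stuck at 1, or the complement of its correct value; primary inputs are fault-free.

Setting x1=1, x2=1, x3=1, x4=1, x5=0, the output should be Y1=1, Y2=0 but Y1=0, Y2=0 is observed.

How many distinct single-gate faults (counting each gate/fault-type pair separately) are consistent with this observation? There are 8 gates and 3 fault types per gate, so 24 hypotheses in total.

Fault-free: U0=0, U1=0, U2=0, U3=0, U4=1, U5=1, U6=0, U7=0 → Y1=1, Y2=0. Observed Y1=0, Y2=0.
  U0: none of the 3 fault types match ✗
  U1: none of the 3 fault types match ✗
  U2: none of the 3 fault types match ✗
  U3: none of the 3 fault types match ✗
  U4: stuck-at-0, inverted output ✓; others ✗
  U5: none of the 3 fault types match ✗
  U6: none of the 3 fault types match ✗
  U7: none of the 3 fault types match ✗
Consistent faults: {U4 stuck-at-0, U4 inverted output} — 2 in all.

2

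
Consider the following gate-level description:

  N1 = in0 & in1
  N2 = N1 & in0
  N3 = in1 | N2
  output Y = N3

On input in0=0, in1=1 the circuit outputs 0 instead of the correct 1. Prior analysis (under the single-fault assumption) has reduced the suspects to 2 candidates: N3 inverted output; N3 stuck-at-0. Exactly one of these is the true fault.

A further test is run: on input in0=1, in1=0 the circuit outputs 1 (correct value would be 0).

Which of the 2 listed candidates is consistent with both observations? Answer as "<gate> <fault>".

Evaluate each candidate on input in0=1, in1=0:
  N3 inverted output: N1=0, N2=0, N3=1 [inverted output] → 1 — matches
  N3 stuck-at-0: N1=0, N2=0, N3=0 [stuck-at-0] → 0 — eliminated
Only N3 inverted output reproduces the observed 1.

N3 inverted output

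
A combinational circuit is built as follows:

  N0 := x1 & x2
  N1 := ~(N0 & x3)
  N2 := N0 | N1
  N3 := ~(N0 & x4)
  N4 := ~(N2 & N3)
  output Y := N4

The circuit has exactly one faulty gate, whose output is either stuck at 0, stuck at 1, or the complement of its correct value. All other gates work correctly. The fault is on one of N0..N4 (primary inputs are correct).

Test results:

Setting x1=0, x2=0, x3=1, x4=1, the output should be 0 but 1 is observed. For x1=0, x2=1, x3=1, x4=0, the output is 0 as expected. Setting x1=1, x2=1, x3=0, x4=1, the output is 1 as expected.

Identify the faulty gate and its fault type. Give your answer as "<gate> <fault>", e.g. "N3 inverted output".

N0 stuck-at-1

Fault-free values for test 1 (x1=0, x2=0, x3=1, x4=1): N0=0, N1=1, N2=1, N3=1, N4=0, giving Y=0. Observed 1.
Test 1: faults giving observed 1 are {N0 stuck-at-1, N0 inverted output, N1 stuck-at-0, N1 inverted output, N2 stuck-at-0, N2 inverted output, N3 stuck-at-0, N3 inverted output, N4 stuck-at-1, N4 inverted output}.
Test 2 (x1=0, x2=1, x3=1, x4=0): fault-free N0=0, N1=1, N2=1, N3=1, N4=0 → 0; observed 0. Eliminates N1 stuck-at-0, N1 inverted output, N2 stuck-at-0, N2 inverted output, N3 stuck-at-0, N3 inverted output, N4 stuck-at-1, N4 inverted output.
Test 3 (x1=1, x2=1, x3=0, x4=1): fault-free N0=1, N1=1, N2=1, N3=0, N4=1 → 1; observed 1. Eliminates N0 inverted output.
Only N0 stuck-at-1 is consistent with every test.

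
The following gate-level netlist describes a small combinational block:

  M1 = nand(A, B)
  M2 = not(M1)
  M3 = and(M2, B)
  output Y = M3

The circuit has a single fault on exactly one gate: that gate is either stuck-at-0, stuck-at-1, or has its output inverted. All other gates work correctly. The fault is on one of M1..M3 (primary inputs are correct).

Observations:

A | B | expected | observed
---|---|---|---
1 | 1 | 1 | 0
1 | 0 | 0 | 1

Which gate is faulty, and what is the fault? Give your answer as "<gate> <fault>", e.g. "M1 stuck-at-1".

M3 inverted output

Fault-free values for test 1 (A=1, B=1): M1=0, M2=1, M3=1, giving Y=1. Observed 0.
Test 1: faults giving observed 0 are {M1 stuck-at-1, M1 inverted output, M2 stuck-at-0, M2 inverted output, M3 stuck-at-0, M3 inverted output}.
Test 2 (A=1, B=0): fault-free M1=1, M2=0, M3=0 → 0; observed 1. Eliminates M1 stuck-at-1, M1 inverted output, M2 stuck-at-0, M2 inverted output, M3 stuck-at-0.
Only M3 inverted output is consistent with every test.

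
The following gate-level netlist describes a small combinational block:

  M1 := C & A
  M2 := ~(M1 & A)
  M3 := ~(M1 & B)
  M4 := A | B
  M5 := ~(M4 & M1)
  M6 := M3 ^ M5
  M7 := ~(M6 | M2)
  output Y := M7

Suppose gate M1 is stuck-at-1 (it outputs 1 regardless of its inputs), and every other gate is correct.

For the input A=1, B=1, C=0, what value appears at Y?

Propagate with M1 forced: M1=1 [stuck-at-1], M2=0, M3=0, M4=1, M5=0, M6=0, M7=1.
So Y = 1. (Without the fault it would be 0.)

1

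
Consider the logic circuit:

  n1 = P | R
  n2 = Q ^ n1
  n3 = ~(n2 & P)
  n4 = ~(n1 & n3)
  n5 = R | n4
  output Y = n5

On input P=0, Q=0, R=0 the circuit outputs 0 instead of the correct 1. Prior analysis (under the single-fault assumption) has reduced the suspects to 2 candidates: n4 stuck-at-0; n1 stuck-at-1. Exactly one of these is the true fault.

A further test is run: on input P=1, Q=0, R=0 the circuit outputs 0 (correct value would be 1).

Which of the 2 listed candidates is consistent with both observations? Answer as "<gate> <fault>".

Evaluate each candidate on input P=1, Q=0, R=0:
  n4 stuck-at-0: n1=1, n2=1, n3=0, n4=0 [stuck-at-0], n5=0 → 0 — matches
  n1 stuck-at-1: n1=1 [stuck-at-1], n2=1, n3=0, n4=1, n5=1 → 1 — eliminated
Only n4 stuck-at-0 reproduces the observed 0.

n4 stuck-at-0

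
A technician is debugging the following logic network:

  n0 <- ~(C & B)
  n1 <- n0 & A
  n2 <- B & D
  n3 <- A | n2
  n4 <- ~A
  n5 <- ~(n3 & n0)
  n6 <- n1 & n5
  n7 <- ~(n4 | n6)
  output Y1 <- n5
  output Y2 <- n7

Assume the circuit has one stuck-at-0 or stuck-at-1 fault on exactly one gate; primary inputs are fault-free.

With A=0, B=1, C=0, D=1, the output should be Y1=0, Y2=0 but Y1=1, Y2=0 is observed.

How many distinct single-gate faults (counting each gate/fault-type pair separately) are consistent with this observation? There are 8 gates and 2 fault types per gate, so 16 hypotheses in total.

4

Fault-free: n0=1, n1=0, n2=1, n3=1, n4=1, n5=0, n6=0, n7=0 → Y1=0, Y2=0. Observed Y1=1, Y2=0.
  n0: stuck-at-0 ✓; others ✗
  n1: none of the 2 fault types match ✗
  n2: stuck-at-0 ✓; others ✗
  n3: stuck-at-0 ✓; others ✗
  n4: none of the 2 fault types match ✗
  n5: stuck-at-1 ✓; others ✗
  n6: none of the 2 fault types match ✗
  n7: none of the 2 fault types match ✗
Consistent faults: {n0 stuck-at-0, n2 stuck-at-0, n3 stuck-at-0, n5 stuck-at-1} — 4 in all.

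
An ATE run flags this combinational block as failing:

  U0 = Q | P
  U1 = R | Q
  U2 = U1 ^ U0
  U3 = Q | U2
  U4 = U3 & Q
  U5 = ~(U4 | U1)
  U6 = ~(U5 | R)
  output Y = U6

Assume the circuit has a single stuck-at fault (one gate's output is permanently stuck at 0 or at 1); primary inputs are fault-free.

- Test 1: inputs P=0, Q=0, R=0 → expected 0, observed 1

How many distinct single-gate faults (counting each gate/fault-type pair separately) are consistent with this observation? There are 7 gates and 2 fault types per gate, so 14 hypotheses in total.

4

Fault-free: U0=0, U1=0, U2=0, U3=0, U4=0, U5=1, U6=0 → 0. Observed 1.
  U0 stuck-at-0: output 0 ✗
  U0 stuck-at-1: output 0 ✗
  U1 stuck-at-0: output 0 ✗
  U1 stuck-at-1: output 1 ✓
  U2 stuck-at-0: output 0 ✗
  U2 stuck-at-1: output 0 ✗
  U3 stuck-at-0: output 0 ✗
  U3 stuck-at-1: output 0 ✗
  U4 stuck-at-0: output 0 ✗
  U4 stuck-at-1: output 1 ✓
  U5 stuck-at-0: output 1 ✓
  U5 stuck-at-1: output 0 ✗
  U6 stuck-at-0: output 0 ✗
  U6 stuck-at-1: output 1 ✓
Consistent faults: {U1 stuck-at-1, U4 stuck-at-1, U5 stuck-at-0, U6 stuck-at-1} — 4 in all.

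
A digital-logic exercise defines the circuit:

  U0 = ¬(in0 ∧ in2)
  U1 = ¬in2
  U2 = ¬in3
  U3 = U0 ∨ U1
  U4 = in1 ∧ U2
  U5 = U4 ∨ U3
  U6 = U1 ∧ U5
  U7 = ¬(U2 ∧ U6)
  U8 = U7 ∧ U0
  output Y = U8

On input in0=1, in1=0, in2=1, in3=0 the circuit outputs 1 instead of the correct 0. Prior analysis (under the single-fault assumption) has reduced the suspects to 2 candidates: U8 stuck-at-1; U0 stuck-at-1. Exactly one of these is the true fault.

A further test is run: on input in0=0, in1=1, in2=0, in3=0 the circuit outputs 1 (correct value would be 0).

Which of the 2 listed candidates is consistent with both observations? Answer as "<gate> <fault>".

U8 stuck-at-1

Evaluate each candidate on input in0=0, in1=1, in2=0, in3=0:
  U8 stuck-at-1: U0=1, U1=1, U2=1, U3=1, U4=1, U5=1, U6=1, U7=0, U8=1 [stuck-at-1] → 1 — matches
  U0 stuck-at-1: U0=1 [stuck-at-1], U1=1, U2=1, U3=1, U4=1, U5=1, U6=1, U7=0, U8=0 → 0 — eliminated
Only U8 stuck-at-1 reproduces the observed 1.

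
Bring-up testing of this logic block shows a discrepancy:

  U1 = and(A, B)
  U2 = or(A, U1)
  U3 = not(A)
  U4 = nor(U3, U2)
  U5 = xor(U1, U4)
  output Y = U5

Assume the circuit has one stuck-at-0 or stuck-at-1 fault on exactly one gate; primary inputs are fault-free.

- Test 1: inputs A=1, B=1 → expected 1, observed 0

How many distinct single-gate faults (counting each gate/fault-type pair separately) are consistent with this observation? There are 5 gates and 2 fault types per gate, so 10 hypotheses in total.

Fault-free: U1=1, U2=1, U3=0, U4=0, U5=1 → 1. Observed 0.
  U1 stuck-at-0: output 0 ✓
  U1 stuck-at-1: output 1 ✗
  U2 stuck-at-0: output 0 ✓
  U2 stuck-at-1: output 1 ✗
  U3 stuck-at-0: output 1 ✗
  U3 stuck-at-1: output 1 ✗
  U4 stuck-at-0: output 1 ✗
  U4 stuck-at-1: output 0 ✓
  U5 stuck-at-0: output 0 ✓
  U5 stuck-at-1: output 1 ✗
Consistent faults: {U1 stuck-at-0, U2 stuck-at-0, U4 stuck-at-1, U5 stuck-at-0} — 4 in all.

4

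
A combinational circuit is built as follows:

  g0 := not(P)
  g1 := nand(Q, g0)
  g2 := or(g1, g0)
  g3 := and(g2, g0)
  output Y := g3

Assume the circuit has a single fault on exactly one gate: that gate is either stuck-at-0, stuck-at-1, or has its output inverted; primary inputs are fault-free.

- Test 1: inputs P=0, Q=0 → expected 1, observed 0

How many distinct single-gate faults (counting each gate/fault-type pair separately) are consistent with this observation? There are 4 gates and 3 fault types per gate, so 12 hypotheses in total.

Fault-free: g0=1, g1=1, g2=1, g3=1 → 1. Observed 0.
  g0 stuck-at-0: output 0 ✓
  g0 stuck-at-1: output 1 ✗
  g0 inverted output: output 0 ✓
  g1 stuck-at-0: output 1 ✗
  g1 stuck-at-1: output 1 ✗
  g1 inverted output: output 1 ✗
  g2 stuck-at-0: output 0 ✓
  g2 stuck-at-1: output 1 ✗
  g2 inverted output: output 0 ✓
  g3 stuck-at-0: output 0 ✓
  g3 stuck-at-1: output 1 ✗
  g3 inverted output: output 0 ✓
Consistent faults: {g0 stuck-at-0, g0 inverted output, g2 stuck-at-0, g2 inverted output, g3 stuck-at-0, g3 inverted output} — 6 in all.

6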